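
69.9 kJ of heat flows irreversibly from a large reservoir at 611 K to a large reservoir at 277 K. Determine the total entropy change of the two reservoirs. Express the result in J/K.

ΔS_total = 138 J/K

ΔS_hot = −Q/T_H = −69900/611 = -114.4 J/K and ΔS_cold = +Q/T_C = 69900/277 = 252.3 J/K.
ΔS_total = -114.4 + 252.3 = 138 J/K, positive as the second law requires.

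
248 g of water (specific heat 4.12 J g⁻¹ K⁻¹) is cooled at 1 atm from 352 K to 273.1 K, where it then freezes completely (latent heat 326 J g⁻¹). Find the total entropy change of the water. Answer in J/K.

ΔS = -555 J/K

Cooling step: ΔS₁ = m c ln(T_tr/T_i) = 248 × 4.12 × ln(273.1/352) = -259.3 J/K.
Phase change: ΔS₂ = −mL/T_tr = −248 × 326 / 273.1 = -296 J/K.
ΔS_total = (-259.3) + (-296) = -555 J/K.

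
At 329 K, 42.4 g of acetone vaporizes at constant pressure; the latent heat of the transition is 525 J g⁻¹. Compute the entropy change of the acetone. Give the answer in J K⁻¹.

Heat absorbed by the substance: Q = mL = 42.4 × 525 = 22260 J.
At constant T, ΔS = Q_rev/T = 22260 / 329 = 67.7 J/K.

ΔS = 67.7 J/K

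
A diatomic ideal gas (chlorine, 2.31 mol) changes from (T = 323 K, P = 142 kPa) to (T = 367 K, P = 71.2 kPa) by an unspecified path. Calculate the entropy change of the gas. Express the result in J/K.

ΔS = nC_p ln(T₂/T₁) − nR ln(P₂/P₁), with C_p = 7R/2 = 29.1 J mol⁻¹ K⁻¹ for a diatomic ideal gas.
ΔS = 2.31 × [29.1 × ln(367/323) − 8.314 × ln(71.2/142)] = 21.8 J/K.

ΔS = 21.8 J/K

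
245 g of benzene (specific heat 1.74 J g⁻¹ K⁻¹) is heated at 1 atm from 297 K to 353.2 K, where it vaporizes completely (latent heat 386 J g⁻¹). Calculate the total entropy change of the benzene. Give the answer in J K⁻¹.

Warming step: ΔS₁ = m c ln(T_tr/T_i) = 245 × 1.74 × ln(353.2/297) = 73.88 J/K.
Phase change: ΔS₂ = +mL/T_tr = 245 × 386 / 353.2 = 267.8 J/K.
ΔS_total = (73.88) + (267.8) = 342 J/K.

ΔS = 342 J/K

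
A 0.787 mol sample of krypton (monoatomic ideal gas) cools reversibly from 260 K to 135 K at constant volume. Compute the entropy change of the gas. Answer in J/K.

At constant volume, ΔS = nC_V ln(T₂/T₁) with C_V = 3R/2 = 12.47 J mol⁻¹ K⁻¹.
ΔS = 0.787 × 12.47 × ln(135/260) = -6.43 J/K.

ΔS = -6.43 J/K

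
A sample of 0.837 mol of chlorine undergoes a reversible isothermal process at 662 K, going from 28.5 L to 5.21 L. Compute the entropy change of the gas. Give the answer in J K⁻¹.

ΔS_gas = -11.8 J/K

For an isothermal ideal gas ΔS_gas = nR ln(V₂/V₁) = 0.837 × 8.314 × ln(5.21/28.5) = -11.8 J/K.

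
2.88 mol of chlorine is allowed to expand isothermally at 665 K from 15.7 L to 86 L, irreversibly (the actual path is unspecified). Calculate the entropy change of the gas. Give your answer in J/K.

ΔS_gas = 40.7 J/K

Entropy is a state function, so ΔS_gas depends only on the end states.
For an isothermal ideal gas ΔS_gas = nR ln(V₂/V₁) = 2.88 × 8.314 × ln(86/15.7) = 40.7 J/K.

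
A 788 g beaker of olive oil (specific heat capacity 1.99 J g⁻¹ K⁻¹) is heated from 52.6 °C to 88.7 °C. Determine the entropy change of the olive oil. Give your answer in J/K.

ΔS = 165 J/K

In kelvin: T₁ = 325.75 K, T₂ = 361.85 K. ΔS = ∫dQ_rev/T = m c ln(T₂/T₁) = 788 × 1.99 × ln(361.85/325.75) = 165 J/K.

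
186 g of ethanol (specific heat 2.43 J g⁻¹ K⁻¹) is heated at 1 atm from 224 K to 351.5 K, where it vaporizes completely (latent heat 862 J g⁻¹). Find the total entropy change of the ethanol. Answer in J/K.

ΔS = 660 J/K

Warming step: ΔS₁ = m c ln(T_tr/T_i) = 186 × 2.43 × ln(351.5/224) = 203.6 J/K.
Phase change: ΔS₂ = +mL/T_tr = 186 × 862 / 351.5 = 456.1 J/K.
ΔS_total = (203.6) + (456.1) = 660 J/K.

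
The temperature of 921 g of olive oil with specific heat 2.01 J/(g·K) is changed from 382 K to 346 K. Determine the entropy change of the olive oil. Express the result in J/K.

ΔS = ∫dQ_rev/T = m c ln(T₂/T₁) = 921 × 2.01 × ln(346/382) = -183 J/K.

ΔS = -183 J/K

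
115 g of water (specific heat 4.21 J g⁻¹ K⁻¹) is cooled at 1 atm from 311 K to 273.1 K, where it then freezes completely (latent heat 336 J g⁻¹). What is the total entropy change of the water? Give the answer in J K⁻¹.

Cooling step: ΔS₁ = m c ln(T_tr/T_i) = 115 × 4.21 × ln(273.1/311) = -62.92 J/K.
Phase change: ΔS₂ = −mL/T_tr = −115 × 336 / 273.1 = -141.5 J/K.
ΔS_total = (-62.92) + (-141.5) = -204 J/K.

ΔS = -204 J/K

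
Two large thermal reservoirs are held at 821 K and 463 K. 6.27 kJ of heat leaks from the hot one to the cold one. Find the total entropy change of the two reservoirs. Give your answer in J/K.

ΔS_total = 5.91 J/K

ΔS_hot = −Q/T_H = −6270/821 = -7.637 J/K and ΔS_cold = +Q/T_C = 6270/463 = 13.542 J/K.
ΔS_total = -7.637 + 13.542 = 5.91 J/K, positive as the second law requires.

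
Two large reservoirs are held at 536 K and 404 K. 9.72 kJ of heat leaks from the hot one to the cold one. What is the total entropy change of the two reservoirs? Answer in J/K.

ΔS_hot = −Q/T_H = −9720/536 = -18.13 J/K and ΔS_cold = +Q/T_C = 9720/404 = 24.06 J/K.
ΔS_total = -18.13 + 24.06 = 5.93 J/K, positive as the second law requires.

ΔS_total = 5.93 J/K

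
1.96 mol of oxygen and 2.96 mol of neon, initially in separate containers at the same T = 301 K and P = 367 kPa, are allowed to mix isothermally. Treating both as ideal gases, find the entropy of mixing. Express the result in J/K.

Mole fractions: x_A = 1.96/4.92 = 0.398, x_B = 0.602.
ΔS_mix = −R(n_A ln x_A + n_B ln x_B) = −8.314 × (1.96 ln 0.398 + 2.96 ln 0.602) = 27.5 J/K.

ΔS_mix = 27.5 J/K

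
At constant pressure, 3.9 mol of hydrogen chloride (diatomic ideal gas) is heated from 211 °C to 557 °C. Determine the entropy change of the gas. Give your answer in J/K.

ΔS = 61.2 J/K

In kelvin: T₁ = 484.15 K, T₂ = 830.15 K. At constant pressure, ΔS = nC_p ln(T₂/T₁) with C_p = 7R/2 = 29.1 J mol⁻¹ K⁻¹.
ΔS = 3.9 × 29.1 × ln(830.15/484.15) = 61.2 J/K.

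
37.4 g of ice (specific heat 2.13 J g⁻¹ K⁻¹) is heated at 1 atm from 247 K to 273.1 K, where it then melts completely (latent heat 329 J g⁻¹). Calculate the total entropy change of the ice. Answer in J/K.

Warming step: ΔS₁ = m c ln(T_tr/T_i) = 37.4 × 2.13 × ln(273.1/247) = 8.002 J/K.
Phase change: ΔS₂ = +mL/T_tr = 37.4 × 329 / 273.1 = 45.06 J/K.
ΔS_total = (8.002) + (45.06) = 53.1 J/K.

ΔS = 53.1 J/K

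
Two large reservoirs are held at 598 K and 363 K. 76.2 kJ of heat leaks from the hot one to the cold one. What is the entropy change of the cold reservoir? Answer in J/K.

The cold reservoir gains heat Q, so ΔS_cold = +Q/T_C = 76200/363 = 210 J/K.

ΔS_cold = 210 J/K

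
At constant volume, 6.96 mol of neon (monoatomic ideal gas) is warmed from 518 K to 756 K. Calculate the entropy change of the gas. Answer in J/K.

At constant volume, ΔS = nC_V ln(T₂/T₁) with C_V = 3R/2 = 12.47 J mol⁻¹ K⁻¹.
ΔS = 6.96 × 12.47 × ln(756/518) = 32.8 J/K.

ΔS = 32.8 J/K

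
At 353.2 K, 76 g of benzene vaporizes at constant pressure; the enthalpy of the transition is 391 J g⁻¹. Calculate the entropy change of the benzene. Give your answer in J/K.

Heat absorbed by the substance: Q = mL = 76 × 391 = 29716 J.
At constant T, ΔS = Q_rev/T = 29716 / 353.2 = 84.1 J/K.

ΔS = 84.1 J/K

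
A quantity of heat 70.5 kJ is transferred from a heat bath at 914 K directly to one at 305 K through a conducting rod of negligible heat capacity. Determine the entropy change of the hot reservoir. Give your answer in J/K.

The hot reservoir loses heat Q, so ΔS_hot = −Q/T_H = −70500/914 = -77.1 J/K.

ΔS_hot = -77.1 J/K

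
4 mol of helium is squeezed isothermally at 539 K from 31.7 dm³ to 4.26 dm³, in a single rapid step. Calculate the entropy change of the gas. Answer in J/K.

ΔS_gas = -66.7 J/K

Entropy is a state function, so ΔS_gas depends only on the end states.
For an isothermal ideal gas ΔS_gas = nR ln(V₂/V₁) = 4 × 8.314 × ln(4.26/31.7) = -66.7 J/K.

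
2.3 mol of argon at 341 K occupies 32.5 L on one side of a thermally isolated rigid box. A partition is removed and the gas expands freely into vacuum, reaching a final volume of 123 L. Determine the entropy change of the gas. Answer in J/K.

No heat is exchanged and no work is done, so the ideal-gas temperature stays constant.
Entropy is a state function; using a reversible isothermal path, ΔS_gas = nR ln(V₂/V₁) = 2.3 × 8.314 × ln(123/32.5) = 25.5 J/K.

ΔS_gas = 25.5 J/K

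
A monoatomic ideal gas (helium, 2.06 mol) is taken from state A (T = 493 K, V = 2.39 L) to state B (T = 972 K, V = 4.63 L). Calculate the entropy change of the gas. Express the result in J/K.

Entropy is a state function: ΔS = nC_V ln(T₂/T₁) + nR ln(V₂/V₁), with C_V = 3R/2 = 12.47 J mol⁻¹ K⁻¹ for a monoatomic ideal gas.
ΔS = 2.06 × [12.47 × ln(972/493) + 8.314 × ln(4.63/2.39)] = 28.8 J/K.

ΔS = 28.8 J/K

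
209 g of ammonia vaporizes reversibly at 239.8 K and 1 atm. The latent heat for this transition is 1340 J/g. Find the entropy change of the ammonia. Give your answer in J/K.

Heat absorbed by the substance: Q = mL = 209 × 1340 = 280060 J.
At constant T, ΔS = Q_rev/T = 280060 / 239.8 = 1170 J/K.

ΔS = 1170 J/K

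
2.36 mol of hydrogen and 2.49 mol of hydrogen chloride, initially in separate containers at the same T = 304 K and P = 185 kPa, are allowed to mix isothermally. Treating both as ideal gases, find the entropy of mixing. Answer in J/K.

ΔS_mix = 27.9 J/K

Mole fractions: x_A = 2.36/4.85 = 0.487, x_B = 0.513.
ΔS_mix = −R(n_A ln x_A + n_B ln x_B) = −8.314 × (2.36 ln 0.487 + 2.49 ln 0.513) = 27.9 J/K.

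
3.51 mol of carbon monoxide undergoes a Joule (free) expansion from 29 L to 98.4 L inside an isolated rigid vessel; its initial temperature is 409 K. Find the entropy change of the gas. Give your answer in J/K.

ΔS_gas = 35.7 J/K

No heat is exchanged and no work is done, so the ideal-gas temperature stays constant.
Entropy is a state function; using a reversible isothermal path, ΔS_gas = nR ln(V₂/V₁) = 3.51 × 8.314 × ln(98.4/29) = 35.7 J/K.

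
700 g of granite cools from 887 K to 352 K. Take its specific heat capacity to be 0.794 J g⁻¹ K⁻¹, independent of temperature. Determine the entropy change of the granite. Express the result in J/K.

ΔS = -514 J/K

ΔS = ∫dQ_rev/T = m c ln(T₂/T₁) = 700 × 0.794 × ln(352/887) = -514 J/K.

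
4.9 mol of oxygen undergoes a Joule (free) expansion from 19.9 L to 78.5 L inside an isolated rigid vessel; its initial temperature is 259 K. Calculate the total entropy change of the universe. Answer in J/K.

ΔS_universe = 55.9 J/K

No heat is exchanged and no work is done, so the ideal-gas temperature stays constant.
Entropy is a state function; using a reversible isothermal path, ΔS_gas = nR ln(V₂/V₁) = 4.9 × 8.314 × ln(78.5/19.9) = 55.9 J/K.
The insulated surroundings exchange no heat, so ΔS_surr = 0 and ΔS_universe = ΔS_gas.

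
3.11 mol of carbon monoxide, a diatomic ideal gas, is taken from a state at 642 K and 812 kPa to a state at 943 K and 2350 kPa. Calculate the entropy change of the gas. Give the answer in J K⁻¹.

ΔS = 7.32 J/K

ΔS = nC_p ln(T₂/T₁) − nR ln(P₂/P₁), with C_p = 7R/2 = 29.1 J mol⁻¹ K⁻¹ for a diatomic ideal gas.
ΔS = 3.11 × [29.1 × ln(943/642) − 8.314 × ln(2350/812)] = 7.32 J/K.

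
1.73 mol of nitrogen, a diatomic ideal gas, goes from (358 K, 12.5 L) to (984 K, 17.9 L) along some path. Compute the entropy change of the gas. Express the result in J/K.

ΔS = 41.5 J/K

Entropy is a state function: ΔS = nC_V ln(T₂/T₁) + nR ln(V₂/V₁), with C_V = 5R/2 = 20.79 J mol⁻¹ K⁻¹ for a diatomic ideal gas.
ΔS = 1.73 × [20.79 × ln(984/358) + 8.314 × ln(17.9/12.5)] = 41.5 J/K.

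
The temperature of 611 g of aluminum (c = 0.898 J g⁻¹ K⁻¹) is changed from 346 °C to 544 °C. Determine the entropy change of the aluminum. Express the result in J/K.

ΔS = 152 J/K

In kelvin: T₁ = 619.15 K, T₂ = 817.15 K. ΔS = ∫dQ_rev/T = m c ln(T₂/T₁) = 611 × 0.898 × ln(817.15/619.15) = 152 J/K.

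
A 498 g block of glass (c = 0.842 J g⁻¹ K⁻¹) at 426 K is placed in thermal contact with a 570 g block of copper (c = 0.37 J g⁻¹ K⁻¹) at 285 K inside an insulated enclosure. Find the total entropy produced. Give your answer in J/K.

ΔS_total = 10.8 J/K

Energy balance: T_f = (m₁c₁T₁ + m₂c₂T₂)/(m₁c₁ + m₂c₂) = 378.81 K.
ΔS₁ = m₁c₁ ln(T_f/T₁) = 419.316 × ln(378.81/426) = -49.22 J/K.
ΔS₂ = m₂c₂ ln(T_f/T₂) = 210.9 × ln(378.81/285) = 60.01 J/K.
ΔS_total = -49.22 + 60.01 = 10.8 J/K.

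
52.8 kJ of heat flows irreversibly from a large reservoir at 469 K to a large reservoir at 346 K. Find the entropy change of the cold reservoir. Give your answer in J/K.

The cold reservoir gains heat Q, so ΔS_cold = +Q/T_C = 52800/346 = 153 J/K.

ΔS_cold = 153 J/K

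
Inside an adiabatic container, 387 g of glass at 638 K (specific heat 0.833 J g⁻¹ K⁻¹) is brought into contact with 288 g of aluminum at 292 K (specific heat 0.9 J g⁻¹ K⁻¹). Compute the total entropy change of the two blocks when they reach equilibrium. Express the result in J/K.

Energy balance: T_f = (m₁c₁T₁ + m₂c₂T₂)/(m₁c₁ + m₂c₂) = 483.79 K.
ΔS₁ = m₁c₁ ln(T_f/T₁) = 322.371 × ln(483.79/638) = -89.19 J/K.
ΔS₂ = m₂c₂ ln(T_f/T₂) = 259.2 × ln(483.79/292) = 130.9 J/K.
ΔS_total = -89.19 + 130.9 = 41.7 J/K.

ΔS_total = 41.7 J/K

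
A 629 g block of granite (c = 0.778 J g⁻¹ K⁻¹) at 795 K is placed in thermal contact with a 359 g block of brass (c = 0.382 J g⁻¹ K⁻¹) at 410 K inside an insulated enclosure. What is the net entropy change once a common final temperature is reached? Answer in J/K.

Energy balance: T_f = (m₁c₁T₁ + m₂c₂T₂)/(m₁c₁ + m₂c₂) = 710.73 K.
ΔS₁ = m₁c₁ ln(T_f/T₁) = 489.362 × ln(710.73/795) = -54.84 J/K.
ΔS₂ = m₂c₂ ln(T_f/T₂) = 137.138 × ln(710.73/410) = 75.44 J/K.
ΔS_total = -54.84 + 75.44 = 20.6 J/K.

ΔS_total = 20.6 J/K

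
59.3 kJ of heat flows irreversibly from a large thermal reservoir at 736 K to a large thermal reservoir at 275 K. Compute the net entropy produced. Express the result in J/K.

ΔS_total = 135 J/K

ΔS_hot = −Q/T_H = −59300/736 = -80.57 J/K and ΔS_cold = +Q/T_C = 59300/275 = 215.6 J/K.
ΔS_total = -80.57 + 215.6 = 135 J/K, positive as the second law requires.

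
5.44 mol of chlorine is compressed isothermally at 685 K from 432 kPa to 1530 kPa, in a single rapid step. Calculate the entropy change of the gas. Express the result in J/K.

Entropy is a state function, so ΔS_gas depends only on the end states.
For an isothermal ideal gas ΔS_gas = nR ln(P₁/P₂) = 5.44 × 8.314 × ln(432/1530) = -57.2 J/K.

ΔS_gas = -57.2 J/K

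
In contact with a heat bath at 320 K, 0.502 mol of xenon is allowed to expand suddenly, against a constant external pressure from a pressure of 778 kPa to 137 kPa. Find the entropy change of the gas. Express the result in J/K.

ΔS_gas = 7.25 J/K

Entropy is a state function, so ΔS_gas depends only on the end states.
For an isothermal ideal gas ΔS_gas = nR ln(P₁/P₂) = 0.502 × 8.314 × ln(778/137) = 7.25 J/K.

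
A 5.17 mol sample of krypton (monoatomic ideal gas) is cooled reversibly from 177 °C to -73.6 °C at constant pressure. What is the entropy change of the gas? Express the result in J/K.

ΔS = -87.4 J/K

In kelvin: T₁ = 450.15 K, T₂ = 199.55 K. At constant pressure, ΔS = nC_p ln(T₂/T₁) with C_p = 5R/2 = 20.79 J mol⁻¹ K⁻¹.
ΔS = 5.17 × 20.79 × ln(199.55/450.15) = -87.4 J/K.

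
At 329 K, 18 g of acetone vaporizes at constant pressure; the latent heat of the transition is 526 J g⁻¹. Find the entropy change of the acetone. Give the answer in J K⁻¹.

Heat absorbed by the substance: Q = mL = 18 × 526 = 9468 J.
At constant T, ΔS = Q_rev/T = 9468 / 329 = 28.8 J/K.

ΔS = 28.8 J/K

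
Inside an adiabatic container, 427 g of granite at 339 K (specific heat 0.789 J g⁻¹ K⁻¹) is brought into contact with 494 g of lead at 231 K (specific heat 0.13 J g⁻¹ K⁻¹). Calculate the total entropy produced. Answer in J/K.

Energy balance: T_f = (m₁c₁T₁ + m₂c₂T₂)/(m₁c₁ + m₂c₂) = 321.71 K.
ΔS₁ = m₁c₁ ln(T_f/T₁) = 336.903 × ln(321.71/339) = -17.64 J/K.
ΔS₂ = m₂c₂ ln(T_f/T₂) = 64.22 × ln(321.71/231) = 21.27 J/K.
ΔS_total = -17.64 + 21.27 = 3.63 J/K.

ΔS_total = 3.63 J/K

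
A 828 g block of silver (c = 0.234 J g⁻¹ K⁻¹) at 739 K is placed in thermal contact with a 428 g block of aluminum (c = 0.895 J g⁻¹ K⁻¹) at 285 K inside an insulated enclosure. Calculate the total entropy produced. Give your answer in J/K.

Energy balance: T_f = (m₁c₁T₁ + m₂c₂T₂)/(m₁c₁ + m₂c₂) = 437.5 K.
ΔS₁ = m₁c₁ ln(T_f/T₁) = 193.752 × ln(437.5/739) = -101.6 J/K.
ΔS₂ = m₂c₂ ln(T_f/T₂) = 383.06 × ln(437.5/285) = 164.2 J/K.
ΔS_total = -101.6 + 164.2 = 62.6 J/K.

ΔS_total = 62.6 J/K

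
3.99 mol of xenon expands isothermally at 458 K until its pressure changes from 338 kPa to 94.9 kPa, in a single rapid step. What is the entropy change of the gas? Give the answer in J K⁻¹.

ΔS_gas = 42.1 J/K

Entropy is a state function, so ΔS_gas depends only on the end states.
For an isothermal ideal gas ΔS_gas = nR ln(P₁/P₂) = 3.99 × 8.314 × ln(338/94.9) = 42.1 J/K.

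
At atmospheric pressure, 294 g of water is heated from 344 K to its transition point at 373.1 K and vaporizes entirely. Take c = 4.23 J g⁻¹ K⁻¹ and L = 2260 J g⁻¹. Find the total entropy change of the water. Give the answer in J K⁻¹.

ΔS = 1880 J/K

Warming step: ΔS₁ = m c ln(T_tr/T_i) = 294 × 4.23 × ln(373.1/344) = 101 J/K.
Phase change: ΔS₂ = +mL/T_tr = 294 × 2260 / 373.1 = 1781 J/K.
ΔS_total = (101) + (1781) = 1880 J/K.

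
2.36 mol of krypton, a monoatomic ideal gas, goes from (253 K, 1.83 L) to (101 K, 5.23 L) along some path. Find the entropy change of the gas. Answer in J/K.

Entropy is a state function: ΔS = nC_V ln(T₂/T₁) + nR ln(V₂/V₁), with C_V = 3R/2 = 12.47 J mol⁻¹ K⁻¹ for a monoatomic ideal gas.
ΔS = 2.36 × [12.47 × ln(101/253) + 8.314 × ln(5.23/1.83)] = -6.42 J/K.

ΔS = -6.42 J/K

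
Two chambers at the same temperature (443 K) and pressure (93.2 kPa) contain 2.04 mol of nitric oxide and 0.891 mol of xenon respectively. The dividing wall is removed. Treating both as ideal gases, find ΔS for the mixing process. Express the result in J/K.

Mole fractions: x_A = 2.04/2.93 = 0.696, x_B = 0.304.
ΔS_mix = −R(n_A ln x_A + n_B ln x_B) = −8.314 × (2.04 ln 0.696 + 0.891 ln 0.304) = 15 J/K.

ΔS_mix = 15 J/K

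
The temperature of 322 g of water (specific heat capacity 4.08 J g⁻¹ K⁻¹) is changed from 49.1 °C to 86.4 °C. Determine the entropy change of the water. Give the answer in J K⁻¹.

In kelvin: T₁ = 322.25 K, T₂ = 359.55 K. ΔS = ∫dQ_rev/T = m c ln(T₂/T₁) = 322 × 4.08 × ln(359.55/322.25) = 144 J/K.

ΔS = 144 J/K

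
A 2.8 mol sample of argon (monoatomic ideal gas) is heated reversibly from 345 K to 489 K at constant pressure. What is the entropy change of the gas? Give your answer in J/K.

ΔS = 20.3 J/K

At constant pressure, ΔS = nC_p ln(T₂/T₁) with C_p = 5R/2 = 20.79 J mol⁻¹ K⁻¹.
ΔS = 2.8 × 20.79 × ln(489/345) = 20.3 J/K.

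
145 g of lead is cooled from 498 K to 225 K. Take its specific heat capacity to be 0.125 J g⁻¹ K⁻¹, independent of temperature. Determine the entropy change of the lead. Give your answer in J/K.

ΔS = ∫dQ_rev/T = m c ln(T₂/T₁) = 145 × 0.125 × ln(225/498) = -14.4 J/K.

ΔS = -14.4 J/K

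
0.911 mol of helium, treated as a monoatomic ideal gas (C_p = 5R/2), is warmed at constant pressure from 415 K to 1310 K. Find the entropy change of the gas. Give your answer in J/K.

ΔS = 21.8 J/K

At constant pressure, ΔS = nC_p ln(T₂/T₁) with C_p = 5R/2 = 20.79 J mol⁻¹ K⁻¹.
ΔS = 0.911 × 20.79 × ln(1310/415) = 21.8 J/K.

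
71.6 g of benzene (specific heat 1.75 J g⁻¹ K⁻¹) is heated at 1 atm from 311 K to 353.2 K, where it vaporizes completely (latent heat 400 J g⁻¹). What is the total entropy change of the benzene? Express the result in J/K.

Warming step: ΔS₁ = m c ln(T_tr/T_i) = 71.6 × 1.75 × ln(353.2/311) = 15.94 J/K.
Phase change: ΔS₂ = +mL/T_tr = 71.6 × 400 / 353.2 = 81.09 J/K.
ΔS_total = (15.94) + (81.09) = 97 J/K.

ΔS = 97 J/K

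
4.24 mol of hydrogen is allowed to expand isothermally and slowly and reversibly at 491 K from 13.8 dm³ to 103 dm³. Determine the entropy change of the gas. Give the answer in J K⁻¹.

For an isothermal ideal gas ΔS_gas = nR ln(V₂/V₁) = 4.24 × 8.314 × ln(103/13.8) = 70.9 J/K.

ΔS_gas = 70.9 J/K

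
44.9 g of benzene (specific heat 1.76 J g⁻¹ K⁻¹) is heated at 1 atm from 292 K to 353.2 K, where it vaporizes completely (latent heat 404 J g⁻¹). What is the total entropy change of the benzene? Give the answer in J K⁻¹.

Warming step: ΔS₁ = m c ln(T_tr/T_i) = 44.9 × 1.76 × ln(353.2/292) = 15.04 J/K.
Phase change: ΔS₂ = +mL/T_tr = 44.9 × 404 / 353.2 = 51.36 J/K.
ΔS_total = (15.04) + (51.36) = 66.4 J/K.

ΔS = 66.4 J/K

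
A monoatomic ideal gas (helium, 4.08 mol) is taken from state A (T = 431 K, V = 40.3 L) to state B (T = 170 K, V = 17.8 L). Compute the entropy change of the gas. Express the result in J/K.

ΔS = -75.1 J/K

Entropy is a state function: ΔS = nC_V ln(T₂/T₁) + nR ln(V₂/V₁), with C_V = 3R/2 = 12.47 J mol⁻¹ K⁻¹ for a monoatomic ideal gas.
ΔS = 4.08 × [12.47 × ln(170/431) + 8.314 × ln(17.8/40.3)] = -75.1 J/K.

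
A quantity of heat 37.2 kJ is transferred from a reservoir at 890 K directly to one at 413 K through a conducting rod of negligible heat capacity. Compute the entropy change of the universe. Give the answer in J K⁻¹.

ΔS_hot = −Q/T_H = −37200/890 = -41.8 J/K and ΔS_cold = +Q/T_C = 37200/413 = 90.07 J/K.
ΔS_total = -41.8 + 90.07 = 48.3 J/K, positive as the second law requires.

ΔS_total = 48.3 J/K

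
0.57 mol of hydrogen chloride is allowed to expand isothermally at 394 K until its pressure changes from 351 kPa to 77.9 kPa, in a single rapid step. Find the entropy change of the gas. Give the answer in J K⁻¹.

ΔS_gas = 7.13 J/K

Entropy is a state function, so ΔS_gas depends only on the end states.
For an isothermal ideal gas ΔS_gas = nR ln(P₁/P₂) = 0.57 × 8.314 × ln(351/77.9) = 7.13 J/K.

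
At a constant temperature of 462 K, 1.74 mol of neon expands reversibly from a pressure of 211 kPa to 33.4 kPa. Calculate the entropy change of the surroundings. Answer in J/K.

For an isothermal ideal gas ΔS_gas = nR ln(P₁/P₂) = 1.74 × 8.314 × ln(211/33.4) = 26.7 J/K.
The process is reversible, so ΔS_surr = −ΔS_gas = -26.7 J/K and ΔS_universe = 0.

ΔS_surr = -26.7 J/K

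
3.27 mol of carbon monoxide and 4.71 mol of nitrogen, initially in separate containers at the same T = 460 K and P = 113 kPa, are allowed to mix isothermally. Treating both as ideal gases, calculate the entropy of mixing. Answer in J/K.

ΔS_mix = 44.9 J/K

Mole fractions: x_A = 3.27/7.98 = 0.41, x_B = 0.59.
ΔS_mix = −R(n_A ln x_A + n_B ln x_B) = −8.314 × (3.27 ln 0.41 + 4.71 ln 0.59) = 44.9 J/K.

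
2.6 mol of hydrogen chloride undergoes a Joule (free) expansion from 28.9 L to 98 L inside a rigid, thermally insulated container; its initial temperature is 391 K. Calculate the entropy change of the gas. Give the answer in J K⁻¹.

ΔS_gas = 26.4 J/K

No heat is exchanged and no work is done, so the ideal-gas temperature stays constant.
Entropy is a state function; using a reversible isothermal path, ΔS_gas = nR ln(V₂/V₁) = 2.6 × 8.314 × ln(98/28.9) = 26.4 J/K.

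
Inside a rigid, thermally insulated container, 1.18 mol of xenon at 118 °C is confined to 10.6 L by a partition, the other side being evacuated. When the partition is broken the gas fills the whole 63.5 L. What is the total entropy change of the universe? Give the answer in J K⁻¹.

ΔS_universe = 17.6 J/K

For an ideal gas in free expansion Q = 0 and W = 0, so T is unchanged.
Entropy is a state function; using a reversible isothermal path, ΔS_gas = nR ln(V₂/V₁) = 1.18 × 8.314 × ln(63.5/10.6) = 17.6 J/K.
The insulated surroundings exchange no heat, so ΔS_surr = 0 and ΔS_universe = ΔS_gas.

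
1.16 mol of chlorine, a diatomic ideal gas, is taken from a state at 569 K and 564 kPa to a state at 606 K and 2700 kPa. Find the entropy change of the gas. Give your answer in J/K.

ΔS = nC_p ln(T₂/T₁) − nR ln(P₂/P₁), with C_p = 7R/2 = 29.1 J mol⁻¹ K⁻¹ for a diatomic ideal gas.
ΔS = 1.16 × [29.1 × ln(606/569) − 8.314 × ln(2700/564)] = -13 J/K.

ΔS = -13 J/K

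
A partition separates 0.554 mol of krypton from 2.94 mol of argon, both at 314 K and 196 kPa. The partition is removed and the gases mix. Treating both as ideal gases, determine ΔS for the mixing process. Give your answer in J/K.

Mole fractions: x_A = 0.554/3.49 = 0.159, x_B = 0.841.
ΔS_mix = −R(n_A ln x_A + n_B ln x_B) = −8.314 × (0.554 ln 0.159 + 2.94 ln 0.841) = 12.7 J/K.

ΔS_mix = 12.7 J/K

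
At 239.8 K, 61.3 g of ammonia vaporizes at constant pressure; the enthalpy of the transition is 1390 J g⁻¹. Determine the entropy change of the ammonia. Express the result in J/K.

ΔS = 355 J/K

Heat absorbed by the substance: Q = mL = 61.3 × 1390 = 85207 J.
At constant T, ΔS = Q_rev/T = 85207 / 239.8 = 355 J/K.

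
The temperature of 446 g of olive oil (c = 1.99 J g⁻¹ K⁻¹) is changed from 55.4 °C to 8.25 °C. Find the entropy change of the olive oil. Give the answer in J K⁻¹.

In kelvin: T₁ = 328.55 K, T₂ = 281.4 K. ΔS = ∫dQ_rev/T = m c ln(T₂/T₁) = 446 × 1.99 × ln(281.4/328.55) = -137 J/K.

ΔS = -137 J/K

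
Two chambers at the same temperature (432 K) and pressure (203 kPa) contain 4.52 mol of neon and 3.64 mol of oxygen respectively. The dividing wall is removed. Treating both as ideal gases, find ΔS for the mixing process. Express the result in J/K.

ΔS_mix = 46.6 J/K

Mole fractions: x_A = 4.52/8.16 = 0.554, x_B = 0.446.
ΔS_mix = −R(n_A ln x_A + n_B ln x_B) = −8.314 × (4.52 ln 0.554 + 3.64 ln 0.446) = 46.6 J/K.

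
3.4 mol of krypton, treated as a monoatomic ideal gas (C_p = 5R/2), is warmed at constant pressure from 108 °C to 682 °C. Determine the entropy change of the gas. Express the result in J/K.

In kelvin: T₁ = 381.15 K, T₂ = 955.15 K. At constant pressure, ΔS = nC_p ln(T₂/T₁) with C_p = 5R/2 = 20.79 J mol⁻¹ K⁻¹.
ΔS = 3.4 × 20.79 × ln(955.15/381.15) = 64.9 J/K.

ΔS = 64.9 J/K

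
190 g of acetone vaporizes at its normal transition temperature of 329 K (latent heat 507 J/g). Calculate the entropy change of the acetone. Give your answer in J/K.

Heat absorbed by the substance: Q = mL = 190 × 507 = 96330 J.
At constant T, ΔS = Q_rev/T = 96330 / 329 = 293 J/K.

ΔS = 293 J/K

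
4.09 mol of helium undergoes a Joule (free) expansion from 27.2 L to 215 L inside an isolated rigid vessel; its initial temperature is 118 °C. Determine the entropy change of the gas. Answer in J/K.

For an ideal gas in free expansion Q = 0 and W = 0, so T is unchanged.
Entropy is a state function; using a reversible isothermal path, ΔS_gas = nR ln(V₂/V₁) = 4.09 × 8.314 × ln(215/27.2) = 70.3 J/K.

ΔS_gas = 70.3 J/K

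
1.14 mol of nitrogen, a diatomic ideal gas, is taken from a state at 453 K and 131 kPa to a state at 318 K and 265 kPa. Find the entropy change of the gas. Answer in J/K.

ΔS = -18.4 J/K

ΔS = nC_p ln(T₂/T₁) − nR ln(P₂/P₁), with C_p = 7R/2 = 29.1 J mol⁻¹ K⁻¹ for a diatomic ideal gas.
ΔS = 1.14 × [29.1 × ln(318/453) − 8.314 × ln(265/131)] = -18.4 J/K.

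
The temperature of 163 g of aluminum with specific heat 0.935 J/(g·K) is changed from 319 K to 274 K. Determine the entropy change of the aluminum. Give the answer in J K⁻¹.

ΔS = ∫dQ_rev/T = m c ln(T₂/T₁) = 163 × 0.935 × ln(274/319) = -23.2 J/K.

ΔS = -23.2 J/K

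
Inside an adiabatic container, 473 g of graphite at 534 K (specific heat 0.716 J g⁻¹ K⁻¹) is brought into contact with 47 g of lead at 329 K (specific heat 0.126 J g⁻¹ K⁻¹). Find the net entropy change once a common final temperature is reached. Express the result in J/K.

ΔS_total = 0.587 J/K

Energy balance: T_f = (m₁c₁T₁ + m₂c₂T₂)/(m₁c₁ + m₂c₂) = 530.48 K.
ΔS₁ = m₁c₁ ln(T_f/T₁) = 338.668 × ln(530.48/534) = -2.242 J/K.
ΔS₂ = m₂c₂ ln(T_f/T₂) = 5.922 × ln(530.48/329) = 2.829 J/K.
ΔS_total = -2.242 + 2.829 = 0.587 J/K.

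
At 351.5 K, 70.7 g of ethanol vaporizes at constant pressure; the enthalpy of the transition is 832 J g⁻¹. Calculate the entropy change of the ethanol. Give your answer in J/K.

Heat absorbed by the substance: Q = mL = 70.7 × 832 = 58822.4 J.
At constant T, ΔS = Q_rev/T = 58822.4 / 351.5 = 167 J/K.

ΔS = 167 J/K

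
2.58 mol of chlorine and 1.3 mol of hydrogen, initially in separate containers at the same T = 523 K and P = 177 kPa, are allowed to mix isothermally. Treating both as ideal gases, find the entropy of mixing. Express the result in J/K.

ΔS_mix = 20.6 J/K

Mole fractions: x_A = 2.58/3.88 = 0.665, x_B = 0.335.
ΔS_mix = −R(n_A ln x_A + n_B ln x_B) = −8.314 × (2.58 ln 0.665 + 1.3 ln 0.335) = 20.6 J/K.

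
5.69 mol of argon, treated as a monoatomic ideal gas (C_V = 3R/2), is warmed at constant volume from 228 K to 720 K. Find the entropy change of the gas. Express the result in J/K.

ΔS = 81.6 J/K

At constant volume, ΔS = nC_V ln(T₂/T₁) with C_V = 3R/2 = 12.47 J mol⁻¹ K⁻¹.
ΔS = 5.69 × 12.47 × ln(720/228) = 81.6 J/K.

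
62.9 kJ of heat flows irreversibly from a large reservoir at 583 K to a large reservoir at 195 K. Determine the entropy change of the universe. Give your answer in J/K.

ΔS_total = 215 J/K

ΔS_hot = −Q/T_H = −62900/583 = -107.9 J/K and ΔS_cold = +Q/T_C = 62900/195 = 322.6 J/K.
ΔS_total = -107.9 + 322.6 = 215 J/K, positive as the second law requires.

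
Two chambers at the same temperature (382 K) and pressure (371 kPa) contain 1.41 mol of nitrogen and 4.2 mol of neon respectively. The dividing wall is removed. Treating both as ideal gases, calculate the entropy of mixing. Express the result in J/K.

Mole fractions: x_A = 1.41/5.61 = 0.251, x_B = 0.749.
ΔS_mix = −R(n_A ln x_A + n_B ln x_B) = −8.314 × (1.41 ln 0.251 + 4.2 ln 0.749) = 26.3 J/K.

ΔS_mix = 26.3 J/K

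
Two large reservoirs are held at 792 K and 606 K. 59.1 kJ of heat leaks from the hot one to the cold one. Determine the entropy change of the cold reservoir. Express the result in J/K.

ΔS_cold = 97.5 J/K

The cold reservoir gains heat Q, so ΔS_cold = +Q/T_C = 59100/606 = 97.5 J/K.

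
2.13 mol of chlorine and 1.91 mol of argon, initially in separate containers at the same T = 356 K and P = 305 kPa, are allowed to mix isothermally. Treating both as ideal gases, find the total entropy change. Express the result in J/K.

Mole fractions: x_A = 2.13/4.04 = 0.527, x_B = 0.473.
ΔS_mix = −R(n_A ln x_A + n_B ln x_B) = −8.314 × (2.13 ln 0.527 + 1.91 ln 0.473) = 23.2 J/K.

ΔS_mix = 23.2 J/K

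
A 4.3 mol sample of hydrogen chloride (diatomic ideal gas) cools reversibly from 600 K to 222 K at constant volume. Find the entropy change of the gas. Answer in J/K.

At constant volume, ΔS = nC_V ln(T₂/T₁) with C_V = 5R/2 = 20.79 J mol⁻¹ K⁻¹.
ΔS = 4.3 × 20.79 × ln(222/600) = -88.9 J/K.

ΔS = -88.9 J/K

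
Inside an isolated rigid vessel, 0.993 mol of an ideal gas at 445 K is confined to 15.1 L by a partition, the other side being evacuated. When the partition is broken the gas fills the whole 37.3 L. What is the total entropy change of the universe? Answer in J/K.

ΔS_universe = 7.47 J/K

For an ideal gas in free expansion Q = 0 and W = 0, so T is unchanged.
Entropy is a state function; using a reversible isothermal path, ΔS_gas = nR ln(V₂/V₁) = 0.993 × 8.314 × ln(37.3/15.1) = 7.47 J/K.
The insulated surroundings exchange no heat, so ΔS_surr = 0 and ΔS_universe = ΔS_gas.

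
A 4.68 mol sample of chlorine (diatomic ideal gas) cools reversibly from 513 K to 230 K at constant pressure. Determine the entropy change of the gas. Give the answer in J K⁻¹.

At constant pressure, ΔS = nC_p ln(T₂/T₁) with C_p = 7R/2 = 29.1 J mol⁻¹ K⁻¹.
ΔS = 4.68 × 29.1 × ln(230/513) = -109 J/K.

ΔS = -109 J/K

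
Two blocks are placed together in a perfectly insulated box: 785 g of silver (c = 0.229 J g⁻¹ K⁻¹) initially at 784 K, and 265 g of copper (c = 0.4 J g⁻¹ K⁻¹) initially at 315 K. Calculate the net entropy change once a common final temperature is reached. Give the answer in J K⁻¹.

ΔS_total = 25 J/K

Energy balance: T_f = (m₁c₁T₁ + m₂c₂T₂)/(m₁c₁ + m₂c₂) = 610.03 K.
ΔS₁ = m₁c₁ ln(T_f/T₁) = 179.765 × ln(610.03/784) = -45.1 J/K.
ΔS₂ = m₂c₂ ln(T_f/T₂) = 106 × ln(610.03/315) = 70.06 J/K.
ΔS_total = -45.1 + 70.06 = 25 J/K.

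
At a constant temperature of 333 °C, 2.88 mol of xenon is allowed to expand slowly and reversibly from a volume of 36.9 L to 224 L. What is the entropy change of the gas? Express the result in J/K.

For an isothermal ideal gas ΔS_gas = nR ln(V₂/V₁) = 2.88 × 8.314 × ln(224/36.9) = 43.2 J/K.

ΔS_gas = 43.2 J/K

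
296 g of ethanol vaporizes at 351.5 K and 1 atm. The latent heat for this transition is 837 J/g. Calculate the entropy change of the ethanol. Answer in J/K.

ΔS = 705 J/K

Heat absorbed by the substance: Q = mL = 296 × 837 = 247752 J.
At constant T, ΔS = Q_rev/T = 247752 / 351.5 = 705 J/K.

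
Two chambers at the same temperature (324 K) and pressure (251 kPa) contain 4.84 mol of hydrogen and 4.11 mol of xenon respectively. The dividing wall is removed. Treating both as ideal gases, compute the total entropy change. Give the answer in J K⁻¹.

Mole fractions: x_A = 4.84/8.95 = 0.541, x_B = 0.459.
ΔS_mix = −R(n_A ln x_A + n_B ln x_B) = −8.314 × (4.84 ln 0.541 + 4.11 ln 0.459) = 51.3 J/K.

ΔS_mix = 51.3 J/K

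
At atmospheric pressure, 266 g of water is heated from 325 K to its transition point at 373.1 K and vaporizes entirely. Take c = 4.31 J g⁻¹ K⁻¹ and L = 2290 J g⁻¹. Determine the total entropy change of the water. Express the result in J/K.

Warming step: ΔS₁ = m c ln(T_tr/T_i) = 266 × 4.31 × ln(373.1/325) = 158.2 J/K.
Phase change: ΔS₂ = +mL/T_tr = 266 × 2290 / 373.1 = 1633 J/K.
ΔS_total = (158.2) + (1633) = 1790 J/K.

ΔS = 1790 J/K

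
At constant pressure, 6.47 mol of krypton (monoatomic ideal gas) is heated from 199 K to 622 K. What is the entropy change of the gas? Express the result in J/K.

At constant pressure, ΔS = nC_p ln(T₂/T₁) with C_p = 5R/2 = 20.79 J mol⁻¹ K⁻¹.
ΔS = 6.47 × 20.79 × ln(622/199) = 153 J/K.

ΔS = 153 J/K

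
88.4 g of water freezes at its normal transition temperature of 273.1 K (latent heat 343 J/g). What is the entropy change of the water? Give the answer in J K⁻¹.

ΔS = -111 J/K

Heat released by the substance: Q = −mL = −88.4 × 343 = −30321.2 J.
At constant T, ΔS = Q_rev/T = −30321.2 / 273.1 = -111 J/K.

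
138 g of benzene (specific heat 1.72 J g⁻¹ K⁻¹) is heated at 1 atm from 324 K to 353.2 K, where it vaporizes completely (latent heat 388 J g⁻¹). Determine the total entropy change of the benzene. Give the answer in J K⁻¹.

Warming step: ΔS₁ = m c ln(T_tr/T_i) = 138 × 1.72 × ln(353.2/324) = 20.48 J/K.
Phase change: ΔS₂ = +mL/T_tr = 138 × 388 / 353.2 = 151.6 J/K.
ΔS_total = (20.48) + (151.6) = 172 J/K.

ΔS = 172 J/K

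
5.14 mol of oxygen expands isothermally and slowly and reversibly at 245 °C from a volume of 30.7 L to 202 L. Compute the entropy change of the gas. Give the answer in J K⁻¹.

ΔS_gas = 80.5 J/K

For an isothermal ideal gas ΔS_gas = nR ln(V₂/V₁) = 5.14 × 8.314 × ln(202/30.7) = 80.5 J/K.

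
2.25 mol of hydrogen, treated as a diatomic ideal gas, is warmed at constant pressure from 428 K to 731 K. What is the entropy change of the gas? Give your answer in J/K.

At constant pressure, ΔS = nC_p ln(T₂/T₁) with C_p = 7R/2 = 29.1 J mol⁻¹ K⁻¹.
ΔS = 2.25 × 29.1 × ln(731/428) = 35 J/K.

ΔS = 35 J/K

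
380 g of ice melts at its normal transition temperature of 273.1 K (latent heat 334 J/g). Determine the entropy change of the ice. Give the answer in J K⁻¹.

Heat absorbed by the substance: Q = mL = 380 × 334 = 126920 J.
At constant T, ΔS = Q_rev/T = 126920 / 273.1 = 465 J/K.

ΔS = 465 J/K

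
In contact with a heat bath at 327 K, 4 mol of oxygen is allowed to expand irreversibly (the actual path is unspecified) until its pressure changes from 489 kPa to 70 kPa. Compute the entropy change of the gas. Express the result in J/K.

ΔS_gas = 64.6 J/K

Entropy is a state function, so ΔS_gas depends only on the end states.
For an isothermal ideal gas ΔS_gas = nR ln(P₁/P₂) = 4 × 8.314 × ln(489/70) = 64.6 J/K.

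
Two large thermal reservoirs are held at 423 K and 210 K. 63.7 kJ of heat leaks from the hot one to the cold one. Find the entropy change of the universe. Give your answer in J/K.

ΔS_total = 153 J/K

ΔS_hot = −Q/T_H = −63700/423 = -150.6 J/K and ΔS_cold = +Q/T_C = 63700/210 = 303.3 J/K.
ΔS_total = -150.6 + 303.3 = 153 J/K, positive as the second law requires.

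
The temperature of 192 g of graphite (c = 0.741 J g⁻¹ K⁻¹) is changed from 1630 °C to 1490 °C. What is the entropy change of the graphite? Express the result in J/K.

In kelvin: T₁ = 1903.15 K, T₂ = 1763.15 K. ΔS = ∫dQ_rev/T = m c ln(T₂/T₁) = 192 × 0.741 × ln(1763.15/1903.15) = -10.9 J/K.

ΔS = -10.9 J/K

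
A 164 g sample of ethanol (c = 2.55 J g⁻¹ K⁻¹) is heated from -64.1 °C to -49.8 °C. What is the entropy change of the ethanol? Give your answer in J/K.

In kelvin: T₁ = 209.05 K, T₂ = 223.35 K. ΔS = ∫dQ_rev/T = m c ln(T₂/T₁) = 164 × 2.55 × ln(223.35/209.05) = 27.7 J/K.

ΔS = 27.7 J/K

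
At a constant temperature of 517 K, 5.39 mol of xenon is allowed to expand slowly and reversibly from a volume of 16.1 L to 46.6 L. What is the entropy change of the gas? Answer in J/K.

ΔS_gas = 47.6 J/K

For an isothermal ideal gas ΔS_gas = nR ln(V₂/V₁) = 5.39 × 8.314 × ln(46.6/16.1) = 47.6 J/K.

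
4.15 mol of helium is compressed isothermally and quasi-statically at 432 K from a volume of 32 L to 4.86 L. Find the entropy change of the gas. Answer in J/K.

For an isothermal ideal gas ΔS_gas = nR ln(V₂/V₁) = 4.15 × 8.314 × ln(4.86/32) = -65 J/K.

ΔS_gas = -65 J/K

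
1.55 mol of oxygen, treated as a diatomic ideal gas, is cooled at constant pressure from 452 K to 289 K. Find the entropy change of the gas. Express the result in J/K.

ΔS = -20.2 J/K

At constant pressure, ΔS = nC_p ln(T₂/T₁) with C_p = 7R/2 = 29.1 J mol⁻¹ K⁻¹.
ΔS = 1.55 × 29.1 × ln(289/452) = -20.2 J/K.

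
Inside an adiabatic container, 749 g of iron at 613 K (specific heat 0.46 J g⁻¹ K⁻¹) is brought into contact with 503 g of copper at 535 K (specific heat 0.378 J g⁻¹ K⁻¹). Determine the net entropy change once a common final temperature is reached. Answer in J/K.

ΔS_total = 1.12 J/K

Energy balance: T_f = (m₁c₁T₁ + m₂c₂T₂)/(m₁c₁ + m₂c₂) = 585.26 K.
ΔS₁ = m₁c₁ ln(T_f/T₁) = 344.54 × ln(585.26/613) = -15.95 J/K.
ΔS₂ = m₂c₂ ln(T_f/T₂) = 190.134 × ln(585.26/535) = 17.07 J/K.
ΔS_total = -15.95 + 17.07 = 1.12 J/K.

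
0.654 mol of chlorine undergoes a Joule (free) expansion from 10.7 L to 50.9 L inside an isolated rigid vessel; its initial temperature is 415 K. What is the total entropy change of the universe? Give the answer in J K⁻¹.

ΔS_universe = 8.48 J/K

For an ideal gas in free expansion Q = 0 and W = 0, so T is unchanged.
Entropy is a state function; using a reversible isothermal path, ΔS_gas = nR ln(V₂/V₁) = 0.654 × 8.314 × ln(50.9/10.7) = 8.48 J/K.
The insulated surroundings exchange no heat, so ΔS_surr = 0 and ΔS_universe = ΔS_gas.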